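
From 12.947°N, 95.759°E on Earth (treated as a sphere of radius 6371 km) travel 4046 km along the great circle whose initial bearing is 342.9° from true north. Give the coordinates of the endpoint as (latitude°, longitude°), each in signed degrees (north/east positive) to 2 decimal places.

Angular distance δ = d/R = 4046/6371 = 0.63507 rad; initial bearing θ = 5.9847 rad.
sin φ₂ = sin φ₁ cos δ + cos φ₁ sin δ cos θ = (0.2240)(0.8050) + (0.9746)(0.5932)(0.9558) = 0.7330, so φ₂ = 47.13°.
Δλ = atan2(sin θ sin δ cos φ₁, cos δ − sin φ₁ sin φ₂) = atan2(-0.1700, 0.6408) = -14.858°.
λ₂ = 95.759° − 14.858° = 80.90°.

47.13°, 80.90°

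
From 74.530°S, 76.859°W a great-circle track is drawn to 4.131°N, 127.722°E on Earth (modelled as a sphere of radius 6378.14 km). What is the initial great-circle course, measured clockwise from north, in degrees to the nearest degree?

206°

Δλ = -155.419° = -2.7126 rad.
y = sin Δλ · cos φ₂ = (-0.4160)(0.9974) = -0.4149
x = cos φ₁ sin φ₂ − sin φ₁ cos φ₂ cos Δλ = (0.2667)(0.0720) − (-0.9638)(0.9974)(-0.9094) = -0.8549
θ = atan2(y, x) = -154.11°; adding 360° gives 206°.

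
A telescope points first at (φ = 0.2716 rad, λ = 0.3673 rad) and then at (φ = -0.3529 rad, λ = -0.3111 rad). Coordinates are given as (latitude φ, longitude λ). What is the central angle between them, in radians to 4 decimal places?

0.9134 rad

Let φ₁ = 0.2716 rad, φ₂ = -0.3529 rad, and Δλ = -0.6784 rad.
Haversine: a = sin²(Δφ/2) + cos φ₁ cos φ₂ sin²(Δλ/2) = 0.0944 + (0.9633)(0.9384)(0.1107) = 0.19445.
Central angle c = 2·arcsin(√a) = 0.91335 rad.
So the angular separation is 0.9134 rad.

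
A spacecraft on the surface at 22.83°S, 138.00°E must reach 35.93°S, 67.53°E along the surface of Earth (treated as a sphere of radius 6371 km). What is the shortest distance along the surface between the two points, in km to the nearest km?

6838 km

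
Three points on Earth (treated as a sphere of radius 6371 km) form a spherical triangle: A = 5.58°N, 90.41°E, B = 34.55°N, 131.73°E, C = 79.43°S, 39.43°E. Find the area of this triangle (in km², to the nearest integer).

31857214 km²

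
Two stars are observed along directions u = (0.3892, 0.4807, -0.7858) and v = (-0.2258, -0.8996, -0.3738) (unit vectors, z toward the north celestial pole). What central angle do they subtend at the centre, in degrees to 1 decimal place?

u·v = -0.2266; |u| = 1.0000, |v| = 1.0000.
cos θ = (u·v)/(|u||v|) = -0.2266, so θ = 103.1°.

103.1°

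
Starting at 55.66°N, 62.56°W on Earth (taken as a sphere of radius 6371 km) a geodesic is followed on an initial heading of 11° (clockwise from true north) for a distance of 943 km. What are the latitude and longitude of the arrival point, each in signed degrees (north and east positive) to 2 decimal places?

63.94°, -58.89°

Angular distance δ = d/R = 943/6371 = 0.14801 rad; initial bearing θ = 0.1920 rad.
sin φ₂ = sin φ₁ cos δ + cos φ₁ sin δ cos θ = (0.8257)(0.9891) + (0.5641)(0.1475)(0.9816) = 0.8983, so φ₂ = 63.94°.
Δλ = atan2(sin θ sin δ cos φ₁, cos δ − sin φ₁ sin φ₂) = atan2(0.0159, 0.2473) = 3.673°.
λ₂ = -62.560° + 3.673° = -58.89°.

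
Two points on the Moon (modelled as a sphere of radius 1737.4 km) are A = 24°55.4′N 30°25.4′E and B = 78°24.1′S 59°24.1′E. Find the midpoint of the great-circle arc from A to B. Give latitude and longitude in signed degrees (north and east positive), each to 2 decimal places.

-27.18°, 35.56°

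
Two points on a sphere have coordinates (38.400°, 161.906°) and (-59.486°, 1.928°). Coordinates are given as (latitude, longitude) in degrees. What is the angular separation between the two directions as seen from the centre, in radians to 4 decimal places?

In radians: φ₁ = 0.6702, φ₂ = -1.0382, Δλ = -159.978° = -2.7921 rad.
Haversine: a = sin²(Δφ/2) + cos φ₁ cos φ₂ sin²(Δλ/2) = 0.5686 + (0.7837)(0.5077)(0.9698) = 0.95450.
Central angle c = 2·arcsin(√a) = 2.71165 rad.
So the angular separation is 2.7117 rad.

2.7117 rad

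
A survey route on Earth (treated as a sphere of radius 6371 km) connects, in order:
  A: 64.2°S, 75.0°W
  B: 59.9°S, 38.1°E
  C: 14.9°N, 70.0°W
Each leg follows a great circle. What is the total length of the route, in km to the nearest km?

Leg A→B: central angle 0.8048 rad, distance 5127.2 km.
Leg B→C: central angle 1.9531 rad, distance 12443.0 km.
Total: 5127.2 + 12443.0 ≈ 17570 km.

17570 km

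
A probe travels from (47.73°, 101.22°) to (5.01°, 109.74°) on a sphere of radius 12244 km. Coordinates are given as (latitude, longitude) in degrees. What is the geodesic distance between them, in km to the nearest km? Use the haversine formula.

Let φ₁ = 0.8330 rad, φ₂ = 0.0874 rad, and Δλ = 0.1487 rad.
Haversine: a = sin²(Δφ/2) + cos φ₁ cos φ₂ sin²(Δλ/2) = 0.1327 + (0.6726)(0.9962)(0.0055) = 0.13636.
Central angle c = 2·arcsin(√a) = 0.75644 rad.
Distance = R·c = 12244 × 0.7564 ≈ 9262 km.

9262 km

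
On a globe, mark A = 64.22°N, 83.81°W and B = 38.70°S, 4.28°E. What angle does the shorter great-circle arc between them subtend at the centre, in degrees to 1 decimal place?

With latitudes φ₁ = 64.220°, φ₂ = -38.700° and longitude difference Δλ = 88.090°:
Haversine: a = sin²(Δφ/2) + cos φ₁ cos φ₂ sin²(Δλ/2) = 0.6118 + (0.4349)(0.7804)(0.4833) = 0.77585.
Central angle c = 2·arcsin(√a) = 2.15520 rad.
So the angular separation is 123.5°.

123.5°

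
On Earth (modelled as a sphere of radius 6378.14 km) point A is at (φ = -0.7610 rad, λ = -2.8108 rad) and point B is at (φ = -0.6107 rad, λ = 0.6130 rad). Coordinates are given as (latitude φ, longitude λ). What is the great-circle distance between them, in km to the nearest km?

11136 km

Let φ₁ = -0.7610 rad, φ₂ = -0.6107 rad, and Δλ = -2.8594 rad.
Haversine: a = sin²(Δφ/2) + cos φ₁ cos φ₂ sin²(Δλ/2) = 0.0056 + (0.7241)(0.8192)(0.9802) = 0.58716.
Central angle c = 2·arcsin(√a) = 1.74601 rad.
Distance = R·c = 6378.14 × 1.7460 ≈ 11136 km.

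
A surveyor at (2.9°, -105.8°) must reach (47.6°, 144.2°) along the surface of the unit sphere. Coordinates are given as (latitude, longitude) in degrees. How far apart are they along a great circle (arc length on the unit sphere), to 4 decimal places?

With latitudes φ₁ = 2.900°, φ₂ = 47.600° and longitude difference Δλ = -110.000°:
Haversine: a = sin²(Δφ/2) + cos φ₁ cos φ₂ sin²(Δλ/2) = 0.1446 + (0.9987)(0.6743)(0.6710) = 0.59648.
Central angle c = 2·arcsin(√a) = 1.76498 rad.
On the unit sphere the arc length equals the central angle: 1.7650.

1.7650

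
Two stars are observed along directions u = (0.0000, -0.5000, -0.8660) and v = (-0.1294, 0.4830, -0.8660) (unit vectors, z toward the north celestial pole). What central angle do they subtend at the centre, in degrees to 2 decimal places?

59.44°

u·v = 0.5085; |u| = 1.0000, |v| = 1.0000.
cos θ = (u·v)/(|u||v|) = 0.5085, so θ = 59.44°.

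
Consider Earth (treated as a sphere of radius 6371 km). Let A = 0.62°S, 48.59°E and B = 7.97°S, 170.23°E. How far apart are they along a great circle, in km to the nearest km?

13476 km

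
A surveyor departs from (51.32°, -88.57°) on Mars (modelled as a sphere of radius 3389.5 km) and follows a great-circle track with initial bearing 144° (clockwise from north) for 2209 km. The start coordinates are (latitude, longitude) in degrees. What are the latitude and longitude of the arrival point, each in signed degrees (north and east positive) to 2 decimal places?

18.30°, -66.51°

Angular distance δ = d/R = 2209/3389.5 = 0.65172 rad; initial bearing θ = 2.5133 rad.
sin φ₂ = sin φ₁ cos δ + cos φ₁ sin δ cos θ = (0.7806)(0.7950) + (0.6250)(0.6066)(-0.8090) = 0.3140, so φ₂ = 18.30°.
Δλ = atan2(sin θ sin δ cos φ₁, cos δ − sin φ₁ sin φ₂) = atan2(0.2228, 0.5499) = 22.056°.
λ₂ = -88.570° + 22.056° = -66.51°.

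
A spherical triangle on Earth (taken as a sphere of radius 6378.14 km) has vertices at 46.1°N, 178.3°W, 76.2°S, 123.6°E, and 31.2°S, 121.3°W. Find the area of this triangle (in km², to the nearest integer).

Side lengths (central angles): a = 1.1412, b = 1.6211, c = 2.2298 rad; semiperimeter s = 2.4960.
By l'Huilier's theorem, tan(E/4) = √[tan(s/2) tan((s−a)/2) tan((s−b)/2) tan((s−c)/2)], giving spherical excess E = 1.4808 rad.
Area = E·R² = 1.4808 × (6378.14)² ≈ 60238270 km².

60238270 km²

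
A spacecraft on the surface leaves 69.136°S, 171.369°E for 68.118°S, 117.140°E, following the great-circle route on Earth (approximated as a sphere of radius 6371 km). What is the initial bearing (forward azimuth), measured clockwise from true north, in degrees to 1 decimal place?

247.2°

Δλ = -54.229° = -0.9465 rad.
y = sin Δλ · cos φ₂ = (-0.8114)(0.3727) = -0.3024
x = cos φ₁ sin φ₂ − sin φ₁ cos φ₂ cos Δλ = (0.3562)(-0.9280) − (-0.9344)(0.3727)(0.5845) = -0.1269
θ = atan2(y, x) = -112.77°; adding 360° gives 247.2°.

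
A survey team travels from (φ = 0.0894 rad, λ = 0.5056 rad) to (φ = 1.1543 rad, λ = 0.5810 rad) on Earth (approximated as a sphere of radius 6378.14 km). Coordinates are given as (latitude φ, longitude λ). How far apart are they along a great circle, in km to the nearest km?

With latitudes φ₁ = 5.122°, φ₂ = 66.137° and longitude difference Δλ = 4.320°:
Haversine: a = sin²(Δφ/2) + cos φ₁ cos φ₂ sin²(Δλ/2) = 0.2577 + (0.9960)(0.4046)(0.0014) = 0.25828.
Central angle c = 2·arcsin(√a) = 1.06621 rad.
Distance = R·c = 6378.14 × 1.0662 ≈ 6800 km.

6800 km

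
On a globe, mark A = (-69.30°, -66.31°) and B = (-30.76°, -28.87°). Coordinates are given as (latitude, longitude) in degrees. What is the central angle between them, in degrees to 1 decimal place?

44.0°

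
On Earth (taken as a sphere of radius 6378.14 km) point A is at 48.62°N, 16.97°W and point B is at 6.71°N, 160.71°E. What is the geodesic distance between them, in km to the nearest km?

Let φ₁ = 0.8486 rad, φ₂ = 0.1171 rad, and Δλ = 3.1011 rad.
cos c = sin φ₁ sin φ₂ + cos φ₁ cos φ₂ cos Δλ = (0.7503)(0.1168) + (0.6610)(0.9932)(-0.9992) = -0.56831,
so c = arccos(-0.56831) = 2.17525 rad.
Distance = R·c = 6378.14 × 2.1752 ≈ 13874 km.

13874 km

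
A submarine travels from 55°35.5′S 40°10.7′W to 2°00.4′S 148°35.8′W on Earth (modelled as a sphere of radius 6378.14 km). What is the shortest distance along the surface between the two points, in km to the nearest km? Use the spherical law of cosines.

10976 km

With latitudes φ₁ = -55.592°, φ₂ = -2.007° and longitude difference Δλ = -108.418°:
cos c = sin φ₁ sin φ₂ + cos φ₁ cos φ₂ cos Δλ = (-0.8250)(-0.0350) + (0.5651)(0.9994)(-0.3160) = -0.14954,
so c = arccos(-0.14954) = 1.72090 rad.
Distance = R·c = 6378.14 × 1.7209 ≈ 10976 km.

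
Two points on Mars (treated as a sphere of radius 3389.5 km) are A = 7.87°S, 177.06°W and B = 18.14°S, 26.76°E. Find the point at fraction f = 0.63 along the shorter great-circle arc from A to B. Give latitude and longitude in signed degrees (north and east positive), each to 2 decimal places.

-47.20°, 82.38°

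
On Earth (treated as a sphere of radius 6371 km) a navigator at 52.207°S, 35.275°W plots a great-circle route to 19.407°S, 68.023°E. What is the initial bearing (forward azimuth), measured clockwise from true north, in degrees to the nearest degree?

112°

With φ₁ = -0.9112, φ₂ = -0.3387, Δλ = 1.8029 rad, the forward-azimuth formula gives
θ = atan2( sin Δλ cos φ₂ , cos φ₁ sin φ₂ − sin φ₁ cos φ₂ cos Δλ ) = atan2(0.9179, -0.3751) = 112.23°.
So the initial bearing is 112°.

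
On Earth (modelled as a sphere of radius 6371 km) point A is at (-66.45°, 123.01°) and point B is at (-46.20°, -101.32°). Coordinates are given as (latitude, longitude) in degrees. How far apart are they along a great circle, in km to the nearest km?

In radians: φ₁ = -1.1598, φ₂ = -0.8063, Δλ = 135.670° = 2.3679 rad.
Haversine: a = sin²(Δφ/2) + cos φ₁ cos φ₂ sin²(Δλ/2) = 0.0309 + (0.3995)(0.6921)(0.8577) = 0.26809.
Central angle c = 2·arcsin(√a) = 1.08849 rad.
Distance = R·c = 6371 × 1.0885 ≈ 6935 km.

6935 km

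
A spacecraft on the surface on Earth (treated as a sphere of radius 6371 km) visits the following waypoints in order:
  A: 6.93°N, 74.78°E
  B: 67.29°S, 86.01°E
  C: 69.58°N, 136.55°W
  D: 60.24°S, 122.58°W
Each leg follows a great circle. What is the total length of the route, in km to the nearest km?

Leg A→B: central angle 1.3030 rad, distance 8301.4 km.
Leg B→C: central angle 2.8714 rad, distance 18293.6 km.
Leg C→D: central angle 2.2725 rad, distance 14477.9 km.
Total: 8301.4 + 18293.6 + 14477.9 ≈ 41073 km.

41073 km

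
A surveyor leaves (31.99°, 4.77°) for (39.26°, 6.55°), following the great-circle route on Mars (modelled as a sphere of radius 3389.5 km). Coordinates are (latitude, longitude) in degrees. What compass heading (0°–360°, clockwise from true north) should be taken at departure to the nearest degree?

With φ₁ = 0.5583, φ₂ = 0.6852, Δλ = 0.0311 rad, the forward-azimuth formula gives
θ = atan2( sin Δλ cos φ₂ , cos φ₁ sin φ₂ − sin φ₁ cos φ₂ cos Δλ ) = atan2(0.0241, 0.1267) = 10.74°.
So the initial bearing is 11°.

11°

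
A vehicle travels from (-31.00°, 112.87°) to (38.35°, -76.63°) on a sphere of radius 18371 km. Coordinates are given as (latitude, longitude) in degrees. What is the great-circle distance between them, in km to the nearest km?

Let φ₁ = -0.5411 rad, φ₂ = 0.6693 rad, and Δλ = 2.9758 rad.
cos c = sin φ₁ sin φ₂ + cos φ₁ cos φ₂ cos Δλ = (-0.5150)(0.6205) + (0.8572)(0.7842)(-0.9863) = -0.98256,
so c = arccos(-0.98256) = 2.95458 rad.
Distance = R·c = 18371 × 2.9546 ≈ 54279 km.

54279 km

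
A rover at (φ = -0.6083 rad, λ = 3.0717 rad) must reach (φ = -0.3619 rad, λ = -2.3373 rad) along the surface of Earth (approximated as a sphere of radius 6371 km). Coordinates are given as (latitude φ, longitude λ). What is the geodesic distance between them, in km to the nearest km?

5114 km

In radians: φ₁ = -0.6083, φ₂ = -0.3619, Δλ = 50.087° = 0.8742 rad.
cos c = sin φ₁ sin φ₂ + cos φ₁ cos φ₂ cos Δλ = (-0.5715)(-0.3541) + (0.8206)(0.9352)(0.6416) = 0.69475,
so c = arccos(0.69475) = 0.80272 rad.
Distance = R·c = 6371 × 0.8027 ≈ 5114 km.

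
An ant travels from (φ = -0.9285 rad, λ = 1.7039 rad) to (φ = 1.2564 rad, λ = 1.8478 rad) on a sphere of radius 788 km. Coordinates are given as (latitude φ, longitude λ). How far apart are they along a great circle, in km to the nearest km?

Let φ₁ = -0.9285 rad, φ₂ = 1.2564 rad, and Δλ = 0.1439 rad.
Haversine: a = sin²(Δφ/2) + cos φ₁ cos φ₂ sin²(Δλ/2) = 0.7881 + (0.5990)(0.3092)(0.0052) = 0.78907.
Central angle c = 2·arcsin(√a) = 2.18724 rad.
Distance = R·c = 788 × 2.1872 ≈ 1724 km.

1724 km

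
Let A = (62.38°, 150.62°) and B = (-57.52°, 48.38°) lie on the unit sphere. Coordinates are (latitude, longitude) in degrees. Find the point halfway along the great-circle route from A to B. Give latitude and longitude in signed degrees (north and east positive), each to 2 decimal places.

3.85°, 94.30°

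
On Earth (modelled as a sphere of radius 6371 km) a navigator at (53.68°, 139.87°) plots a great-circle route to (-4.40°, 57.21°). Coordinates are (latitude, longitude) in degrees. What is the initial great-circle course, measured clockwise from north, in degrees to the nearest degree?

261°

With φ₁ = 0.9369, φ₂ = -0.0768, Δλ = -1.4427 rad, the forward-azimuth formula gives
θ = atan2( sin Δλ cos φ₂ , cos φ₁ sin φ₂ − sin φ₁ cos φ₂ cos Δλ ) = atan2(-0.9889, -0.1481) = -98.52°.
Adding 360° brings this into [0°, 360°): 261°.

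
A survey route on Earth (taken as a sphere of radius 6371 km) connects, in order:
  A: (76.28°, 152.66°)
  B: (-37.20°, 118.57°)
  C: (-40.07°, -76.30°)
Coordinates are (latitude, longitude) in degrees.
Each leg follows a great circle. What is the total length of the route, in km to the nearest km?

Leg A→B: central angle 2.0163 rad, distance 12845.7 km.
Leg B→C: central angle 1.7721 rad, distance 11290.0 km.
Total: 12845.7 + 11290.0 ≈ 24136 km.

24136 km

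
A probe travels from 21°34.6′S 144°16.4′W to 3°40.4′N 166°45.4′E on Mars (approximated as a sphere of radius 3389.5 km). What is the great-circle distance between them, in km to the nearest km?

In radians: φ₁ = -0.3766, φ₂ = 0.0641, Δλ = -48.970° = -0.8547 rad.
cos c = sin φ₁ sin φ₂ + cos φ₁ cos φ₂ cos Δλ = (-0.3677)(0.0641) + (0.9299)(0.9979)(0.6565) = 0.58564,
so c = arccos(0.58564) = 0.94513 rad.
Distance = R·c = 3389.5 × 0.9451 ≈ 3204 km.

3204 km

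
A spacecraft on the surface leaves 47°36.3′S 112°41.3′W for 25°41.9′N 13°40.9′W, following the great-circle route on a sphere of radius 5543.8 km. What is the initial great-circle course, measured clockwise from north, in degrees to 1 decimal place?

78.1°

Δλ = 99.007° = 1.7280 rad.
y = sin Δλ · cos φ₂ = (0.9877)(0.9011) = 0.8900
x = cos φ₁ sin φ₂ − sin φ₁ cos φ₂ cos Δλ = (0.6742)(0.4336) − (-0.7385)(0.9011)(-0.1565) = 0.1882
θ = atan2(y, x) = 78.06°, so the bearing is 78.1°.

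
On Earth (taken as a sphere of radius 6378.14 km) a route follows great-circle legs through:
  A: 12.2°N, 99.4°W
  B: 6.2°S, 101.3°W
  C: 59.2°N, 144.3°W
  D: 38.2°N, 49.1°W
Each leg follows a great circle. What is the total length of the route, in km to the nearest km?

16989 km

Leg A→B: central angle 0.3228 rad, distance 2059.0 km.
Leg B→C: central angle 1.2875 rad, distance 8211.8 km.
Leg C→D: central angle 1.0533 rad, distance 6718.0 km.
Total: 2059.0 + 8211.8 + 6718.0 ≈ 16989 km.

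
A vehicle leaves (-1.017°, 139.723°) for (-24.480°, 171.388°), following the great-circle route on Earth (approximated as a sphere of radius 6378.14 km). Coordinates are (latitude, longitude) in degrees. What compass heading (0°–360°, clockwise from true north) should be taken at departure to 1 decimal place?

130.0°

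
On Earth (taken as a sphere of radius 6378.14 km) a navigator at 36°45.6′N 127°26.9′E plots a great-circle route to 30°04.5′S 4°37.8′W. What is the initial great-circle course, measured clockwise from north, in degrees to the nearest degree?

Δλ = -132.078° = -2.3052 rad.
y = sin Δλ · cos φ₂ = (-0.7422)(0.8654) = -0.6423
x = cos φ₁ sin φ₂ − sin φ₁ cos φ₂ cos Δλ = (0.8011)(-0.5011) − (0.5985)(0.8654)(-0.6701) = -0.0544
θ = atan2(y, x) = -94.84°; adding 360° gives 265°.

265°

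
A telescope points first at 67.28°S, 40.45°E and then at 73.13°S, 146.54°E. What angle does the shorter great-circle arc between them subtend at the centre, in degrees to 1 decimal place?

In radians: φ₁ = -1.1743, φ₂ = -1.2764, Δλ = 106.090° = 1.8516 rad.
Haversine: a = sin²(Δφ/2) + cos φ₁ cos φ₂ sin²(Δλ/2) = 0.0026 + (0.3862)(0.2902)(0.6386) = 0.07418.
Central angle c = 2·arcsin(√a) = 0.55168 rad.
So the angular separation is 31.6°.

31.6°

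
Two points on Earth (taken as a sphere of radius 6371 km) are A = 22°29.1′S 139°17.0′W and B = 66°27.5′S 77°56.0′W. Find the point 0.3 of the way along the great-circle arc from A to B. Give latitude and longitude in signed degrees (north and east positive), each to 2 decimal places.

-38.11°, -130.24°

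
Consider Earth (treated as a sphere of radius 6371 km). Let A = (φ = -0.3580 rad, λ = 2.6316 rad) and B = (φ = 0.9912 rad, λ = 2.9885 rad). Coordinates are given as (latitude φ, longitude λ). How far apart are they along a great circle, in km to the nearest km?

In radians: φ₁ = -0.3580, φ₂ = 0.9912, Δλ = 20.449° = 0.3569 rad.
cos c = sin φ₁ sin φ₂ + cos φ₁ cos φ₂ cos Δλ = (-0.3504)(0.8367) + (0.9366)(0.5477)(0.9370) = 0.18746,
so c = arccos(0.18746) = 1.38222 rad.
Distance = R·c = 6371 × 1.3822 ≈ 8806 km.

8806 km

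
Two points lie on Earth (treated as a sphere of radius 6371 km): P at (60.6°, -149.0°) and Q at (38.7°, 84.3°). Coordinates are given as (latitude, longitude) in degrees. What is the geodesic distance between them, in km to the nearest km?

Let φ₁ = 1.0577 rad, φ₂ = 0.6754 rad, and Δλ = -2.2113 rad.
Haversine: a = sin²(Δφ/2) + cos φ₁ cos φ₂ sin²(Δλ/2) = 0.0361 + (0.4909)(0.7804)(0.7988) = 0.34212.
Central angle c = 2·arcsin(√a) = 1.24954 rad.
Distance = R·c = 6371 × 1.2495 ≈ 7961 km.

7961 km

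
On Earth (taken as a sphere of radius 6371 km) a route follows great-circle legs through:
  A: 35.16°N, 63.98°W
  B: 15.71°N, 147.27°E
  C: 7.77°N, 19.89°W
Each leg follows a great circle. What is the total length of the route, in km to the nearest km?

30514 km

Leg A→B: central angle 2.1140 rad, distance 13468.4 km.
Leg B→C: central angle 2.6755 rad, distance 17045.9 km.
Total: 13468.4 + 17045.9 ≈ 30514 km.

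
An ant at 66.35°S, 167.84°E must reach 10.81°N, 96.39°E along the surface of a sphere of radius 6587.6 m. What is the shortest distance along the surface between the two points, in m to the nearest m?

10654 m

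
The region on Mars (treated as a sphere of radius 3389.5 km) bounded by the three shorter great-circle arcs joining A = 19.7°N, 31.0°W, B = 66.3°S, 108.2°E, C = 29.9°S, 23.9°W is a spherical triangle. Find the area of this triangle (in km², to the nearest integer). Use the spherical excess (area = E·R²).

2130274 km²

Side lengths (central angles): a = 1.3461, b = 0.8739, c = 2.2082 rad; semiperimeter s = 2.2141.
By l'Huilier's theorem, tan(E/4) = √[tan(s/2) tan((s−a)/2) tan((s−b)/2) tan((s−c)/2)], giving spherical excess E = 0.1854 rad.
Area = E·R² = 0.1854 × (3389.5)² ≈ 2130274 km².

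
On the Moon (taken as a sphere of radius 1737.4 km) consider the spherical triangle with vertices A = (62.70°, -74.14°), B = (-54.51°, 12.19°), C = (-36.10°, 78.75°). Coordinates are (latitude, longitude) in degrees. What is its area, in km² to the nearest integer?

7763290 km²

Side lengths (central angles): a = 0.8415, b = 2.5933, c = 2.3553 rad; semiperimeter s = 2.8951.
By l'Huilier's theorem, tan(E/4) = √[tan(s/2) tan((s−a)/2) tan((s−b)/2) tan((s−c)/2)], giving spherical excess E = 2.5719 rad.
Area = E·R² = 2.5719 × (1737.4)² ≈ 7763290 km².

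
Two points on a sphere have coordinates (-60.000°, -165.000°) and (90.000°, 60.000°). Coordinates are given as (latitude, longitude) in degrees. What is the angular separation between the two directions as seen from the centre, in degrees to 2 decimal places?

With latitudes φ₁ = -60.000°, φ₂ = 90.000° and longitude difference Δλ = -135.000°:
Haversine: a = sin²(Δφ/2) + cos φ₁ cos φ₂ sin²(Δλ/2) = 0.9330 + (0.5000)(0.0000)(0.8536) = 0.93301.
Central angle c = 2·arcsin(√a) = 2.61799 rad.
So the angular separation is 150.00°.

150.00°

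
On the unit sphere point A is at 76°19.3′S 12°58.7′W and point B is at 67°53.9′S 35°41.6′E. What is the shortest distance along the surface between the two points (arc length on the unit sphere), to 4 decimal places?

In radians: φ₁ = -1.3321, φ₂ = -1.1850, Δλ = 48.672° = 0.8495 rad.
cos c = sin φ₁ sin φ₂ + cos φ₁ cos φ₂ cos Δλ = (-0.9716)(-0.9265) + (0.2365)(0.3763)(0.6604) = 0.95900,
so c = arccos(0.95900) = 0.28736 rad.
On the unit sphere the arc length equals the central angle: 0.2874.

0.2874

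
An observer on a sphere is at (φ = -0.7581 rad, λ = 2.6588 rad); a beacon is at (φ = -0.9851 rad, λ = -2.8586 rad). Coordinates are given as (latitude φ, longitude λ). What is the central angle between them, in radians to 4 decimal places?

0.5310 rad

Let φ₁ = -0.7581 rad, φ₂ = -0.9851 rad, and Δλ = 0.7658 rad.
Haversine: a = sin²(Δφ/2) + cos φ₁ cos φ₂ sin²(Δλ/2) = 0.0128 + (0.7261)(0.5528)(0.1396) = 0.06885.
Central angle c = 2·arcsin(√a) = 0.53102 rad.
So the angular separation is 0.5310 rad.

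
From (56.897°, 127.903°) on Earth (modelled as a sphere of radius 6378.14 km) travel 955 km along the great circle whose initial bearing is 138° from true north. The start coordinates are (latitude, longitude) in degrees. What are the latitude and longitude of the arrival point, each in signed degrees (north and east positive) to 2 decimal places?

Angular distance δ = d/R = 955/6378.14 = 0.14973 rad; initial bearing θ = 2.4086 rad.
sin φ₂ = sin φ₁ cos δ + cos φ₁ sin δ cos θ = (0.8377)(0.9888) + (0.5461)(0.1492)(-0.7431) = 0.7678, so φ₂ = 50.15°.
Δλ = atan2(sin θ sin δ cos φ₁, cos δ − sin φ₁ sin φ₂) = atan2(0.0545, 0.3457) = 8.962°.
λ₂ = 127.903° + 8.962° = 136.87°.

50.15°, 136.87°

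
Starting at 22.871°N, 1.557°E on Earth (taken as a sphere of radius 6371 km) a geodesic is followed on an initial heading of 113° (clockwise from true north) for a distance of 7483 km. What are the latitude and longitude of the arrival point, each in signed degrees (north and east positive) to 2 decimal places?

-10.49°, 61.28°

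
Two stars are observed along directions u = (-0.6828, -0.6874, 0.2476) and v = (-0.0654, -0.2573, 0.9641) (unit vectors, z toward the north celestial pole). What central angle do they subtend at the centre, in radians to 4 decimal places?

1.0925 rad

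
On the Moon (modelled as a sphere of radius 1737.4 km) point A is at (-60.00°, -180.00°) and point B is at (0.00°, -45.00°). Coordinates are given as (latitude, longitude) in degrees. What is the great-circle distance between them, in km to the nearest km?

3357 km

In radians: φ₁ = -1.0472, φ₂ = 0.0000, Δλ = 135.000° = 2.3562 rad.
cos c = sin φ₁ sin φ₂ + cos φ₁ cos φ₂ cos Δλ = (-0.8660)(0.0000) + (0.5000)(1.0000)(-0.7071) = -0.35355,
so c = arccos(-0.35355) = 1.93216 rad.
Distance = R·c = 1737.4 × 1.9322 ≈ 3357 km.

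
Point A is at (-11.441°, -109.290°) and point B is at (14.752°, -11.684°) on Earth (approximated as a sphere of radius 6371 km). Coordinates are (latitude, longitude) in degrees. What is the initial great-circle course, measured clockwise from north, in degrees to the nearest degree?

77°

Δλ = 97.606° = 1.7035 rad.
y = sin Δλ · cos φ₂ = (0.9912)(0.9670) = 0.9585
x = cos φ₁ sin φ₂ − sin φ₁ cos φ₂ cos Δλ = (0.9801)(0.2546) − (-0.1984)(0.9670)(-0.1324) = 0.2242
θ = atan2(y, x) = 76.84°, so the bearing is 77°.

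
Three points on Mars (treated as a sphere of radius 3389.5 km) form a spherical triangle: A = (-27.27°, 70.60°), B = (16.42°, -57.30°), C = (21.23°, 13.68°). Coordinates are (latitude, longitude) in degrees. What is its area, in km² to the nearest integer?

Side lengths (central angles): a = 1.1661, b = 1.2804, c = 2.2827 rad; semiperimeter s = 2.3646.
By l'Huilier's theorem, tan(E/4) = √[tan(s/2) tan((s−a)/2) tan((s−b)/2) tan((s−c)/2)], giving spherical excess E = 0.8009 rad.
Area = E·R² = 0.8009 × (3389.5)² ≈ 9201559 km².

9201559 km²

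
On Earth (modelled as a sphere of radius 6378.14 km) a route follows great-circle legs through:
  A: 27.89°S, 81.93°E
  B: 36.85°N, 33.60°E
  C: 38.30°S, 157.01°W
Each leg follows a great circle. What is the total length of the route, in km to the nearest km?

Leg A→B: central angle 1.3800 rad, distance 8801.6 km.
Leg B→C: central angle 2.9927 rad, distance 19088.2 km.
Total: 8801.6 + 19088.2 ≈ 27890 km.

27890 km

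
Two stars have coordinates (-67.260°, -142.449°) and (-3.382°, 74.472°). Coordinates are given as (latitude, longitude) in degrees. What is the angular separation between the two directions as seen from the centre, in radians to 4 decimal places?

1.8277 rad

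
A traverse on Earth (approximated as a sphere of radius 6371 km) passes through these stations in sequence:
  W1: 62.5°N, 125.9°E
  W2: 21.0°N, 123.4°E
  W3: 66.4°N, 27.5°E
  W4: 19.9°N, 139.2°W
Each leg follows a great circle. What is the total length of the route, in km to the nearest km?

23106 km

Leg W1→W2: central angle 0.7249 rad, distance 4618.5 km.
Leg W2→W3: central angle 1.2766 rad, distance 8133.2 km.
Leg W3→W4: central angle 1.6253 rad, distance 10354.5 km.
Total: 4618.5 + 8133.2 + 10354.5 ≈ 23106 km.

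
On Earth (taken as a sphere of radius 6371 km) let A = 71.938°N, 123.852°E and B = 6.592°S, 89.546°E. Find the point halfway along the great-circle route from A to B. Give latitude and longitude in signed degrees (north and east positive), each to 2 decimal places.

33.53°, 97.51°

Central angle δ = 1.4250 rad. Interpolating on the sphere with fraction f = 0.5:
P = [sin((1−f)δ)·A + sin(fδ)·B] / sin δ = 0.6607·A + 0.6607·B in Cartesian coordinates,
giving P = (-0.1089, 0.8265, 0.5523), i.e. latitude 33.53°, longitude 97.51°.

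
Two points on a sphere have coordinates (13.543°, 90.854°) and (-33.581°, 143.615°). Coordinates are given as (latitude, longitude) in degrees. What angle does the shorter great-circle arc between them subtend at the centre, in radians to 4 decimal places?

1.2019 rad

In radians: φ₁ = 0.2364, φ₂ = -0.5861, Δλ = 52.761° = 0.9209 rad.
cos c = sin φ₁ sin φ₂ + cos φ₁ cos φ₂ cos Δλ = (0.2342)(-0.5531) + (0.9722)(0.8331)(0.6051) = 0.36060,
so c = arccos(0.36060) = 1.20188 rad.
So the angular separation is 1.2019 rad.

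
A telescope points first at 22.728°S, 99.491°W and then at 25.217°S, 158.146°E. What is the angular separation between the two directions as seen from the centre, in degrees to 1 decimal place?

90.8°

With latitudes φ₁ = -22.728°, φ₂ = -25.217° and longitude difference Δλ = -102.363°:
Haversine: a = sin²(Δφ/2) + cos φ₁ cos φ₂ sin²(Δλ/2) = 0.0005 + (0.9223)(0.9047)(0.6071) = 0.50703.
Central angle c = 2·arcsin(√a) = 1.58485 rad.
So the angular separation is 90.8°.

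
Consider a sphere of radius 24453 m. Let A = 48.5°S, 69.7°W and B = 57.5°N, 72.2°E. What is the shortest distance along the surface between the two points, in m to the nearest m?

66476 m

Let φ₁ = -0.8465 rad, φ₂ = 1.0036 rad, and Δλ = 2.4766 rad.
cos c = sin φ₁ sin φ₂ + cos φ₁ cos φ₂ cos Δλ = (-0.7490)(0.8434) + (0.6626)(0.5373)(-0.7869) = -0.91183,
so c = arccos(-0.91183) = 2.71852 rad.
Distance = R·c = 24453 × 2.7185 ≈ 66476 m.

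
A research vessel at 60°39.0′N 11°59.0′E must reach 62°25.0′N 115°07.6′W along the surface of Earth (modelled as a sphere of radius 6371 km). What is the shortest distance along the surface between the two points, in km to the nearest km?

In radians: φ₁ = 1.0585, φ₂ = 1.0894, Δλ = -127.110° = -2.2185 rad.
Haversine: a = sin²(Δφ/2) + cos φ₁ cos φ₂ sin²(Δλ/2) = 0.0002 + (0.4901)(0.4630)(0.8017) = 0.18218.
Central angle c = 2·arcsin(√a) = 0.88196 rad.
Distance = R·c = 6371 × 0.8820 ≈ 5619 km.

5619 km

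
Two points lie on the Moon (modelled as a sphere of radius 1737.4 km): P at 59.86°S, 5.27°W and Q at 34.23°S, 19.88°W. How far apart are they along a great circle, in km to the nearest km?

With latitudes φ₁ = -59.860°, φ₂ = -34.230° and longitude difference Δλ = -14.610°:
Haversine: a = sin²(Δφ/2) + cos φ₁ cos φ₂ sin²(Δλ/2) = 0.0492 + (0.5021)(0.8268)(0.0162) = 0.05591.
Central angle c = 2·arcsin(√a) = 0.47742 rad.
Distance = R·c = 1737.4 × 0.4774 ≈ 829 km.

829 km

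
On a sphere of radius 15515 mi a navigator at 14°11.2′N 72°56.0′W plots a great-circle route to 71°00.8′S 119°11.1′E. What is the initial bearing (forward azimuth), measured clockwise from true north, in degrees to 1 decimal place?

With φ₁ = 0.2476, φ₂ = -1.2394, Δλ = -2.9301 rad, the forward-azimuth formula gives
θ = atan2( sin Δλ cos φ₂ , cos φ₁ sin φ₂ − sin φ₁ cos φ₂ cos Δλ ) = atan2(-0.0683, -0.8388) = -175.34°.
Adding 360° brings this into [0°, 360°): 184.7°.

184.7°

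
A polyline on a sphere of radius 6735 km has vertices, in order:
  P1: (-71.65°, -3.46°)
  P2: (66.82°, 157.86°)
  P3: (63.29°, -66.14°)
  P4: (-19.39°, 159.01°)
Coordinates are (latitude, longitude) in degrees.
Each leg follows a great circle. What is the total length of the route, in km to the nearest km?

40492 km

Leg P1→P2: central angle 2.9995 rad, distance 20201.6 km.
Leg P2→P3: central angle 0.8039 rad, distance 5414.2 km.
Leg P3→P4: central angle 2.2088 rad, distance 14876.2 km.
Total: 20201.6 + 5414.2 + 14876.2 ≈ 40492 km.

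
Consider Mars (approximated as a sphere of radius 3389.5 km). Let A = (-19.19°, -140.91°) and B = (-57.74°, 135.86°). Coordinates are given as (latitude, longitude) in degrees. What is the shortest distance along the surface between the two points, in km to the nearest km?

4158 km

With latitudes φ₁ = -19.190°, φ₂ = -57.740° and longitude difference Δλ = -83.230°:
cos c = sin φ₁ sin φ₂ + cos φ₁ cos φ₂ cos Δλ = (-0.3287)(-0.8456) + (0.9444)(0.5338)(0.1179) = 0.33739,
so c = arccos(0.33739) = 1.22666 rad.
Distance = R·c = 3389.5 × 1.2267 ≈ 4158 km.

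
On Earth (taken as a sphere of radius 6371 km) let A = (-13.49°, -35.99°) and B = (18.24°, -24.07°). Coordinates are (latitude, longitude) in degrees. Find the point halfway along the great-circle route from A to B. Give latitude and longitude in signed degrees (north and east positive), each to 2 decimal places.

2.39°, -30.10°

Central angle δ = 0.5906 rad. Interpolating on the sphere with fraction f = 0.5:
P = [sin((1−f)δ)·A + sin(fδ)·B] / sin δ = 0.5226·A + 0.5226·B in Cartesian coordinates,
giving P = (0.8644, -0.5011, 0.0417), i.e. latitude 2.39°, longitude -30.10°.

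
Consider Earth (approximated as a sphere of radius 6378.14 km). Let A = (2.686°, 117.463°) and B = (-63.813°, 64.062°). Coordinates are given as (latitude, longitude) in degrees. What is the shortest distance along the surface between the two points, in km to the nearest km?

Let φ₁ = 0.0469 rad, φ₂ = -1.1137 rad, and Δλ = -0.9320 rad.
cos c = sin φ₁ sin φ₂ + cos φ₁ cos φ₂ cos Δλ = (0.0469)(-0.8974) + (0.9989)(0.4413)(0.5962) = 0.22077,
so c = arccos(0.22077) = 1.34819 rad.
Distance = R·c = 6378.14 × 1.3482 ≈ 8599 km.

8599 km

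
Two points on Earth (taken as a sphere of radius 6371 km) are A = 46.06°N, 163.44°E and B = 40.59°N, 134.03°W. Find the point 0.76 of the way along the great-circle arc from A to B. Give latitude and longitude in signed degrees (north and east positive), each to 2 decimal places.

45.02°, -147.35°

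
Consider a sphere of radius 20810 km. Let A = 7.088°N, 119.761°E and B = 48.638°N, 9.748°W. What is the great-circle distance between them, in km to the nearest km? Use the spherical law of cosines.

Let φ₁ = 0.1237 rad, φ₂ = 0.8489 rad, and Δλ = -2.2604 rad.
cos c = sin φ₁ sin φ₂ + cos φ₁ cos φ₂ cos Δλ = (0.1234)(0.7505) + (0.9924)(0.6608)(-0.6362) = -0.32458,
so c = arccos(-0.32458) = 1.90137 rad.
Distance = R·c = 20810 × 1.9014 ≈ 39567 km.

39567 km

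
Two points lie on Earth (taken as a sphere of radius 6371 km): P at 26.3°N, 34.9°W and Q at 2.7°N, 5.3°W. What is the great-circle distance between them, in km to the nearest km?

In radians: φ₁ = 0.4590, φ₂ = 0.0471, Δλ = 29.600° = 0.5166 rad.
cos c = sin φ₁ sin φ₂ + cos φ₁ cos φ₂ cos Δλ = (0.4431)(0.0471) + (0.8965)(0.9989)(0.8695) = 0.79950,
so c = arccos(0.79950) = 0.64434 rad.
Distance = R·c = 6371 × 0.6443 ≈ 4105 km.

4105 km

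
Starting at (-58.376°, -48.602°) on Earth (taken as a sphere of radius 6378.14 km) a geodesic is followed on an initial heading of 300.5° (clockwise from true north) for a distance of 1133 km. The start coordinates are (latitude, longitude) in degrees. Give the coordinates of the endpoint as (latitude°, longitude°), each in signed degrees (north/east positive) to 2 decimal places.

Angular distance δ = d/R = 1133/6378.14 = 0.17764 rad; initial bearing θ = 5.2447 rad.
sin φ₂ = sin φ₁ cos δ + cos φ₁ sin δ cos θ = (-0.8515)(0.9843) + (0.5243)(0.1767)(0.5075) = -0.7911, so φ₂ = -52.29°.
Δλ = atan2(sin θ sin δ cos φ₁, cos δ − sin φ₁ sin φ₂) = atan2(-0.0798, 0.3107) = -14.412°.
λ₂ = -48.602° − 14.412° = -63.01°.

-52.29°, -63.01°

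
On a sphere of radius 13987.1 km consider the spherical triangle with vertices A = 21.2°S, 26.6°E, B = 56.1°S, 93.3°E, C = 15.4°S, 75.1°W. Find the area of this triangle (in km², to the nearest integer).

248010792 km²

Side lengths (central angles): a = 1.8821, b = 1.6571, c = 1.0404 rad; semiperimeter s = 2.2899.
By l'Huilier's theorem, tan(E/4) = √[tan(s/2) tan((s−a)/2) tan((s−b)/2) tan((s−c)/2)], giving spherical excess E = 1.2677 rad.
Area = E·R² = 1.2677 × (13987.1)² ≈ 248010792 km².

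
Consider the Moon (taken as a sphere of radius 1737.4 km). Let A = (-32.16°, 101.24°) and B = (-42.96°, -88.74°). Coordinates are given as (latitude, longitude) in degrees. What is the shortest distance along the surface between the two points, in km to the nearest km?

3163 km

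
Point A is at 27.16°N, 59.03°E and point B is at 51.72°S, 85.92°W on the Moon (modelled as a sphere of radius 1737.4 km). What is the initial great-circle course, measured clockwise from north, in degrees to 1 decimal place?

217.3°

With φ₁ = 0.4740, φ₂ = -0.9027, Δλ = -2.5299 rad, the forward-azimuth formula gives
θ = atan2( sin Δλ cos φ₂ , cos φ₁ sin φ₂ − sin φ₁ cos φ₂ cos Δλ ) = atan2(-0.3558, -0.4669) = -142.69°.
Adding 360° brings this into [0°, 360°): 217.3°.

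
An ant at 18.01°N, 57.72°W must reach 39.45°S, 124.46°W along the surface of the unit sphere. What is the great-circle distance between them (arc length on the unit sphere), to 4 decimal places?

1.4771

Let φ₁ = 0.3143 rad, φ₂ = -0.6885 rad, and Δλ = -1.1648 rad.
Haversine: a = sin²(Δφ/2) + cos φ₁ cos φ₂ sin²(Δλ/2) = 0.2311 + (0.9510)(0.7722)(0.3025) = 0.45323.
Central angle c = 2·arcsin(√a) = 1.47712 rad.
On the unit sphere the arc length equals the central angle: 1.4771.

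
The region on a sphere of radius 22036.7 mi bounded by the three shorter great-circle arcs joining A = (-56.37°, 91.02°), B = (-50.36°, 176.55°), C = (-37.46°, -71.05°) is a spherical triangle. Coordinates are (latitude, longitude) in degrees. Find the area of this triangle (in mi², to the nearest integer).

325711275 mi²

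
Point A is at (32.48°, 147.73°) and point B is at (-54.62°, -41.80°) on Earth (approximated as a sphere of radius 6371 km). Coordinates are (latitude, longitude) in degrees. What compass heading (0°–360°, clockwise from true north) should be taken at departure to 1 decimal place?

With φ₁ = 0.5669, φ₂ = -0.9533, Δλ = 2.9753 rad, the forward-azimuth formula gives
θ = atan2( sin Δλ cos φ₂ , cos φ₁ sin φ₂ − sin φ₁ cos φ₂ cos Δλ ) = atan2(0.0959, -0.3812) = 165.88°.
So the initial bearing is 165.9°.

165.9°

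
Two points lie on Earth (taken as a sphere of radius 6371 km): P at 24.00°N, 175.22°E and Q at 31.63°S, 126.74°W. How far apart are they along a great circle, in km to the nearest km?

Let φ₁ = 0.4189 rad, φ₂ = -0.5520 rad, and Δλ = 1.0130 rad.
cos c = sin φ₁ sin φ₂ + cos φ₁ cos φ₂ cos Δλ = (0.4067)(-0.5244) + (0.9135)(0.8515)(0.5293) = 0.19843,
so c = arccos(0.19843) = 1.37104 rad.
Distance = R·c = 6371 × 1.3710 ≈ 8735 km.

8735 km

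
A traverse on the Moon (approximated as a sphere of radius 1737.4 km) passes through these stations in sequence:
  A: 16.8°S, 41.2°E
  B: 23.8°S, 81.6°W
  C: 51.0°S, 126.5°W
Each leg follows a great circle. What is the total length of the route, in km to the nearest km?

4694 km

Leg A→B: central angle 1.9368 rad, distance 3364.9 km.
Leg B→C: central angle 0.7649 rad, distance 1328.9 km.
Total: 3364.9 + 1328.9 ≈ 4694 km.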